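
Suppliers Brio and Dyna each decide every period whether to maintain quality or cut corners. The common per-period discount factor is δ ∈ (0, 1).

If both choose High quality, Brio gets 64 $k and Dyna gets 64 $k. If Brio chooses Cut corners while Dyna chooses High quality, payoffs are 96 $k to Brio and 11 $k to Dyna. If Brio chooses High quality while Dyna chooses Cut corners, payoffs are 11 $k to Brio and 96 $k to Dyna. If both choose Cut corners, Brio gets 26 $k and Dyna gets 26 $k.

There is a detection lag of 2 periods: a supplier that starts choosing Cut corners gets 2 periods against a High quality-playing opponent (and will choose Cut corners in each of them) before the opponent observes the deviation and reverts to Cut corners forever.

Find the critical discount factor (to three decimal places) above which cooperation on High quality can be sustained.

The best deviation is to choose Cut corners for all 2 undetected periods, earning 96 each, then 26 forever once detected.
Deviation value: 96(1−δ^2)/(1−δ) + 26δ^2/(1−δ); cooperation value: 64/(1−δ).
IC: 64 ≥ 96(1−δ^2) + 26δ^2 = 96 − 70δ^2.
So δ^2 ≥ 32/70 = 16/35, giving δ ≥ (16/35)^(1/2) ≈ 0.676.

0.676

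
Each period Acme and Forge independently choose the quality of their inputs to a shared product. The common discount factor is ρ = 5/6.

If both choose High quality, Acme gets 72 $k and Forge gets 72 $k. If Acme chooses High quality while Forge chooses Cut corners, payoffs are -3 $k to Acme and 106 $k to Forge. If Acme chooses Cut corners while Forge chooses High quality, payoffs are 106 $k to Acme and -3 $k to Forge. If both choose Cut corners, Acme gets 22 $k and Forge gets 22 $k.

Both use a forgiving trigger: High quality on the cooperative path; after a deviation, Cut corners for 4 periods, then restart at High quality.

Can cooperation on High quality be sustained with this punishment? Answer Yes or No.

Yes

IC: ρ+…+ρ^4 ≥ (106−72)/(72−22) = 17/25.
At ρ = 5/6: partial sum = 2.5887 ≥ 0.6800. Cooperation sustainable.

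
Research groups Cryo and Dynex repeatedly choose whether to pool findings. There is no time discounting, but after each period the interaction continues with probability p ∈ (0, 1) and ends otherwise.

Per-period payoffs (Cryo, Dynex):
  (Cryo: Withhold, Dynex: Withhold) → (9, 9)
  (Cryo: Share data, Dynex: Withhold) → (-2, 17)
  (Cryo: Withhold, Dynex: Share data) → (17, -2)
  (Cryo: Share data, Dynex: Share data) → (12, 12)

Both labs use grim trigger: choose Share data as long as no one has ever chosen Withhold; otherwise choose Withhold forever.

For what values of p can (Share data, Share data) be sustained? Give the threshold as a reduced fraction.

Expected cooperation value is 12 + p·12 + p²·12 + … = 12/(1−p); deviation gives 17 + p·9/(1−p).
12 ≥ 17(1−p) + 9p ⇒ 8p ≥ 5 ⇒ p ≥ 5/8.

5/8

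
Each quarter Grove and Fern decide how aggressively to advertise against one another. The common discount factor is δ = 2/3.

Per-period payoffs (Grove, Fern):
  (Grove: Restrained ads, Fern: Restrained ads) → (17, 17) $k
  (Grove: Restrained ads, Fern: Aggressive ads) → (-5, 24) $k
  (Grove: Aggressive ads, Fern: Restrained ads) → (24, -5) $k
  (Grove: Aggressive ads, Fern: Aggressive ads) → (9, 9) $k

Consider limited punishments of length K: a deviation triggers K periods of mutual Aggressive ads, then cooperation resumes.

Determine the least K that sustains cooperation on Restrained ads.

IC: δ(1−δ^K)/(1−δ) ≥ (24−17)/(17−9) = 7/8.
With δ = 2/3: need 1 − δ^K ≥ 7/8·(1−2/3)/(2/3), i.e. δ^K ≤ 0.5625.
Since (2/3)^1 = 0.6667 and (2/3)^2 = 0.4444, the smallest such K is 2.

2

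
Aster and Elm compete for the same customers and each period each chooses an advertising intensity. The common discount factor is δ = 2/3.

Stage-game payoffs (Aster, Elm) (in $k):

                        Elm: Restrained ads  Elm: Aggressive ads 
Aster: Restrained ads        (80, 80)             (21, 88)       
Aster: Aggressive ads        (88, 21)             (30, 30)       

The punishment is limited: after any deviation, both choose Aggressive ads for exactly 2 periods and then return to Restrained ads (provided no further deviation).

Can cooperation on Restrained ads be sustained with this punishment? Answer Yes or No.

IC: δ+…+δ^2 ≥ (88−80)/(80−30) = 4/25.
At δ = 2/3: partial sum = 1.1111 ≥ 0.1600. Cooperation sustainable.

Yes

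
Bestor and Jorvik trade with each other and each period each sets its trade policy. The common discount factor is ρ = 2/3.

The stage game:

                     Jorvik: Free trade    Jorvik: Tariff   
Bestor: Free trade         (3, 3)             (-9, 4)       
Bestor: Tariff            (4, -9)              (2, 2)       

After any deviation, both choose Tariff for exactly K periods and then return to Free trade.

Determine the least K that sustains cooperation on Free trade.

2

No profitable deviation requires (3−2)(ρ+…+ρ^K) ≥ 4−3, i.e. ρ+…+ρ^K ≥ 1 ≈ 1.0000.
With ρ = 2/3, the partial sums are K=1: 0.6667, K=2: 1.1111.
K = 2 is the first length at which the sum reaches 1.0000.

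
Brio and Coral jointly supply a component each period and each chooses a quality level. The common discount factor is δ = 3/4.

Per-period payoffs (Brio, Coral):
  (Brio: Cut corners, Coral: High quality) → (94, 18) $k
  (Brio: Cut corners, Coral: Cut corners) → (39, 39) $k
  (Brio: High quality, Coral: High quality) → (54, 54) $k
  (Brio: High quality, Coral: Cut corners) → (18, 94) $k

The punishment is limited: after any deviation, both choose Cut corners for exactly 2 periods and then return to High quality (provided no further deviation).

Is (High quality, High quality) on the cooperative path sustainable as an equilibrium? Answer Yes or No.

IC: δ+…+δ^2 ≥ (94−54)/(54−39) = 8/3.
At δ = 3/4: partial sum = 1.3125 < 2.6667. Cooperation not sustainable.

No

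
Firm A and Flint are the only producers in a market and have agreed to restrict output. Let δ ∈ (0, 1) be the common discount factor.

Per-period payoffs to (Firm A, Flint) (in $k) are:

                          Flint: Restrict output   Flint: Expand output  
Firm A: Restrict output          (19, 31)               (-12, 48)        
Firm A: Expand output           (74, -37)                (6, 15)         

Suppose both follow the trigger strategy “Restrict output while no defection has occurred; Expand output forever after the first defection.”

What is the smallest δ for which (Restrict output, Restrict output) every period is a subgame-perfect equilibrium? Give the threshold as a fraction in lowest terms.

55/68

For Firm A: deviation gain 74−19 = 55, per-period punishment loss 19−6 = 13. IC gives δ ≥ 55/68.
For Flint: gain 17, loss 16 per period, so δ ≥ 17/33.
The tighter constraint is Firm A's, so cooperation needs δ ≥ 55/68.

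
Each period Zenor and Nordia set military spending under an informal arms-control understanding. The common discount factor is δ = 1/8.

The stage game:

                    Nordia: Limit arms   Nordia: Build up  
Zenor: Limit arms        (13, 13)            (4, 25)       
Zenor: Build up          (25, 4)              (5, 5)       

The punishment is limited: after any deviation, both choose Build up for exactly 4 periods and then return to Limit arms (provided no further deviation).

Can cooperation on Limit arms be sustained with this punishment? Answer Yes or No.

No

A one-shot deviation gives 25 now, then 5 for 4 periods, then back to 13.
Gain from deviating: (25−13) today; loss: (13−5) in each of the next 4 periods.
No-deviation condition: (13−5)(δ+…+δ^4) ≥ 25−13, i.e. δ+…+δ^4 ≥ 3/2.
At δ = 1/8: δ+…+δ^4 = 0.1428 < 1.5000.
So cooperation is not sustainable.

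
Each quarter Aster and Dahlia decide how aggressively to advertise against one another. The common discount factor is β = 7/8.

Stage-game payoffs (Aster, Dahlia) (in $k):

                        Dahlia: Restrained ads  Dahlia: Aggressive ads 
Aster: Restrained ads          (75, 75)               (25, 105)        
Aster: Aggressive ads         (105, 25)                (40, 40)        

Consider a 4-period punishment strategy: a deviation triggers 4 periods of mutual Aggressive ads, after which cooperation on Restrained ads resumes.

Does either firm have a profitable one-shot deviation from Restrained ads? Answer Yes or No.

No

A one-shot deviation gives 105 now, then 40 for 4 periods, then back to 75.
Gain from deviating: (105−75) today; loss: (75−40) in each of the next 4 periods.
No-deviation condition: (75−40)(β+…+β^4) ≥ 105−75, i.e. β+…+β^4 ≥ 6/7.
At β = 7/8: β+…+β^4 = 2.8967 ≥ 0.8571.
So cooperation is sustainable.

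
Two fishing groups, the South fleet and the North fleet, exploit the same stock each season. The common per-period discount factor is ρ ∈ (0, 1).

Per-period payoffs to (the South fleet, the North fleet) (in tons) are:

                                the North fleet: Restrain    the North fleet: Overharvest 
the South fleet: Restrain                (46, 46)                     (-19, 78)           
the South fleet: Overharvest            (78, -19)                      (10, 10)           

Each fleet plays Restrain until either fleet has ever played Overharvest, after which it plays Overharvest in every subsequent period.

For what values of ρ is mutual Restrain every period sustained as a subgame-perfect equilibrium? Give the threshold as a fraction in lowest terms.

8/17

46/(1−ρ) ≥ 78 + 10ρ/(1−ρ)
46 ≥ 78 − 68ρ
ρ ≥ 32/68 = 8/17.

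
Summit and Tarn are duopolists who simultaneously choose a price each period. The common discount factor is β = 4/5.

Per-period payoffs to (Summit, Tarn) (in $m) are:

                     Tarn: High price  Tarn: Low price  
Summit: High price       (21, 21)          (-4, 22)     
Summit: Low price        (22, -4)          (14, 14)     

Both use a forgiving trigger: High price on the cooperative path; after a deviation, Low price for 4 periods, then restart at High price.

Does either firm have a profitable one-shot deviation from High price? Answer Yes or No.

No

IC: β+…+β^4 ≥ (22−21)/(21−14) = 1/7.
At β = 4/5: partial sum = 2.3616 ≥ 0.1429. Cooperation sustainable.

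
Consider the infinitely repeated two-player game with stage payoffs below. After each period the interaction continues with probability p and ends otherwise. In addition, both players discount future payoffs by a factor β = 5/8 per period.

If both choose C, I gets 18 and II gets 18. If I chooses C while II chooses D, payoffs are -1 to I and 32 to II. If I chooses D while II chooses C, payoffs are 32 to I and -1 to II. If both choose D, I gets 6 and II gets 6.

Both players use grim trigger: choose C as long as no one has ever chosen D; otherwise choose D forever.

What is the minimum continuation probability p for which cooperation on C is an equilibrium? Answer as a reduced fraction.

Expected continuation weight on next period's payoff is β·p = 5/8·p, which plays the role of the discount factor.
Cooperation requires 5/8·p ≥ (32−18)/(32−6) = 7/13, hence p ≥ 56/65.

56/65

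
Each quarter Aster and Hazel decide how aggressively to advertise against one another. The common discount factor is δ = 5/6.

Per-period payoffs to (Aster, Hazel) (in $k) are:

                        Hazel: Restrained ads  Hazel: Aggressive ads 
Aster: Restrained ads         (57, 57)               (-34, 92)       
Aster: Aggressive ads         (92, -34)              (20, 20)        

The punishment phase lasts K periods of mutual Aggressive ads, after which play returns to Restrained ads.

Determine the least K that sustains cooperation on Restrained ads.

Need Σ_{k=1}^{K} δ^k ≥ (92−57)/(57−20) = 0.9459 at δ = 5/6.
At K = 1 the sum is 0.8333 < 0.9459; at K = 2 it is 1.5278 ≥ 0.9459.
So the minimum punishment length is K = 2.

2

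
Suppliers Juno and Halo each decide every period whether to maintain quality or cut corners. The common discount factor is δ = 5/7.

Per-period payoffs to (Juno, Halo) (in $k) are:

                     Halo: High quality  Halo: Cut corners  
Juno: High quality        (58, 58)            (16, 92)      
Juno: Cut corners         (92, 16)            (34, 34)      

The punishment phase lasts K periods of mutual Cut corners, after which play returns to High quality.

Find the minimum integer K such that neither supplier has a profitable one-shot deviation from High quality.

No profitable deviation requires (58−34)(δ+…+δ^K) ≥ 92−58, i.e. δ+…+δ^K ≥ 17/12 ≈ 1.4167.
With δ = 5/7, the partial sums are K=1: 0.7143, K=2: 1.2245, K=3: 1.5889.
K = 3 is the first length at which the sum reaches 1.4167.

3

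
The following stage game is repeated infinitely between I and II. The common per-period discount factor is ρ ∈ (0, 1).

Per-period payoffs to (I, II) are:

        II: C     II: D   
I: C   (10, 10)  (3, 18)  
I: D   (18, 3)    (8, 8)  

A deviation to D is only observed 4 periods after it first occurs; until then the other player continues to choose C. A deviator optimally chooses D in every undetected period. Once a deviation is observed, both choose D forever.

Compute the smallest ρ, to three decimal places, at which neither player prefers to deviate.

0.946

The best deviation is to choose D for all 4 undetected periods, earning 18 each, then 8 forever once detected.
Deviation value: 18(1−ρ^4)/(1−ρ) + 8ρ^4/(1−ρ); cooperation value: 10/(1−ρ).
IC: 10 ≥ 18(1−ρ^4) + 8ρ^4 = 18 − 10ρ^4.
So ρ^4 ≥ 8/10 = 4/5, giving ρ ≥ (4/5)^(1/4) ≈ 0.946.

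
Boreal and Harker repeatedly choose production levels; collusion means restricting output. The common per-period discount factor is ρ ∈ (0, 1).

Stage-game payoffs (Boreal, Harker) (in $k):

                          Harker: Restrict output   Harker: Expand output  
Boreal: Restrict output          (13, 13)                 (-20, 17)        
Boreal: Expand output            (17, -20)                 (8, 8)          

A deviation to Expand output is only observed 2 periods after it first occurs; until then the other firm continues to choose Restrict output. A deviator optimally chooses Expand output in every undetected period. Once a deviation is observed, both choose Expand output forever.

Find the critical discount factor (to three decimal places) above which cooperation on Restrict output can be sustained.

0.667

The best deviation is to choose Expand output for all 2 undetected periods, earning 17 each, then 8 forever once detected.
Deviation value: 17(1−ρ^2)/(1−ρ) + 8ρ^2/(1−ρ); cooperation value: 13/(1−ρ).
IC: 13 ≥ 17(1−ρ^2) + 8ρ^2 = 17 − 9ρ^2.
So ρ^2 ≥ 4/9, giving ρ ≥ (4/9)^(1/2) ≈ 0.667.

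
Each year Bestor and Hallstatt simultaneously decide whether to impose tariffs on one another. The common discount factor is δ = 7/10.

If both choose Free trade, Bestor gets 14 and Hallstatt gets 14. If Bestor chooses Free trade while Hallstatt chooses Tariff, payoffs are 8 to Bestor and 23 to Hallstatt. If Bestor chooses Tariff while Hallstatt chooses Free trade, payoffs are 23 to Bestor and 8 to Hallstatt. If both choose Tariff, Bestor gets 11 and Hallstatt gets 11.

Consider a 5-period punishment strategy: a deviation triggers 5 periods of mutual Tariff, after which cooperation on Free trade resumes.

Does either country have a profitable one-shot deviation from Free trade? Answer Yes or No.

Yes

A one-shot deviation gives 23 now, then 11 for 5 periods, then back to 14.
Gain from deviating: (23−14) today; loss: (14−11) in each of the next 5 periods.
No-deviation condition: (14−11)(δ+…+δ^5) ≥ 23−14, i.e. δ+…+δ^5 ≥ 3.
At δ = 7/10: δ+…+δ^5 = 1.9412 < 3.0000.
So cooperation is not sustainable.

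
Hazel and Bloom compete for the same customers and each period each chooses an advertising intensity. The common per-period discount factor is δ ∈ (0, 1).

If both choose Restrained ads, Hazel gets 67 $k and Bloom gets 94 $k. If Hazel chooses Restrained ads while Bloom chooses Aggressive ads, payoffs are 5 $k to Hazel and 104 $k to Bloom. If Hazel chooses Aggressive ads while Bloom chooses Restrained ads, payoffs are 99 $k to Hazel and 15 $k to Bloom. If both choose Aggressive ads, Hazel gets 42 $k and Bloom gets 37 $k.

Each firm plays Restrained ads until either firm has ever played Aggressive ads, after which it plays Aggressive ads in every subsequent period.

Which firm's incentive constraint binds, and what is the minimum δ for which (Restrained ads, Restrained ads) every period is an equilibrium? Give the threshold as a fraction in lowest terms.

Hazel; δ ≥ 32/57

For Hazel: deviation gain 99−67 = 32, per-period punishment loss 67−42 = 25. IC gives δ ≥ 32/57.
For Bloom: gain 10, loss 57 per period, so δ ≥ 10/67.
The tighter constraint is Hazel's, so cooperation needs δ ≥ 32/57.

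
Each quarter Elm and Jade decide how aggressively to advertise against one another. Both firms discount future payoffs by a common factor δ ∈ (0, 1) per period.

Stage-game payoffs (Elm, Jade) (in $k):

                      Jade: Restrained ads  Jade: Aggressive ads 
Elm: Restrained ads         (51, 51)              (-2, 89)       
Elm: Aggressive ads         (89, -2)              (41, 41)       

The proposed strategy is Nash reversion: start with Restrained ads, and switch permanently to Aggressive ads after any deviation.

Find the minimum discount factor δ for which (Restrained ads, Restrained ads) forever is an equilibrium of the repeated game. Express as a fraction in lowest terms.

One-period gain from deviating is 89 − 51 = 38. The loss is 51 − 41 = 10 in every subsequent period, with present value 10·δ/(1−δ).
Deviation is unprofitable when 10·δ/(1−δ) ≥ 38, i.e. δ/(1−δ) ≥ 19/5.
Equivalently δ ≥ 38/(38+10) = 19/24.

19/24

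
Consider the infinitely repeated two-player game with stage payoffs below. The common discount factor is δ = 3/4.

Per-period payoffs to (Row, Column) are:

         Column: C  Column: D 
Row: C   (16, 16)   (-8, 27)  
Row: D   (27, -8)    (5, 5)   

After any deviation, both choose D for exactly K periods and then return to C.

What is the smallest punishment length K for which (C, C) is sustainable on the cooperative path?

No profitable deviation requires (16−5)(δ+…+δ^K) ≥ 27−16, i.e. δ+…+δ^K ≥ 1 ≈ 1.0000.
With δ = 3/4, the partial sums are K=1: 0.7500, K=2: 1.3125.
K = 2 is the first length at which the sum reaches 1.0000.

2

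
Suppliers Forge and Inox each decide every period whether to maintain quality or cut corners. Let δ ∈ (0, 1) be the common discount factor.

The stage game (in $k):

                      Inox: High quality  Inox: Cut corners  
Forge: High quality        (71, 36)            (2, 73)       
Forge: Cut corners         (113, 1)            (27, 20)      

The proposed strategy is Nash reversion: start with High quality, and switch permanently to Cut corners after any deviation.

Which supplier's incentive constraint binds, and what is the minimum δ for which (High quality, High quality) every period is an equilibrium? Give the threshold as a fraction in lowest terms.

Inox; δ ≥ 37/53

For Forge: deviation gain 113−71 = 42, per-period punishment loss 71−27 = 44. IC gives δ ≥ 42/86 = 21/43.
For Inox: gain 37, loss 16 per period, so δ ≥ 37/53.
The tighter constraint is Inox's, so cooperation needs δ ≥ 37/53.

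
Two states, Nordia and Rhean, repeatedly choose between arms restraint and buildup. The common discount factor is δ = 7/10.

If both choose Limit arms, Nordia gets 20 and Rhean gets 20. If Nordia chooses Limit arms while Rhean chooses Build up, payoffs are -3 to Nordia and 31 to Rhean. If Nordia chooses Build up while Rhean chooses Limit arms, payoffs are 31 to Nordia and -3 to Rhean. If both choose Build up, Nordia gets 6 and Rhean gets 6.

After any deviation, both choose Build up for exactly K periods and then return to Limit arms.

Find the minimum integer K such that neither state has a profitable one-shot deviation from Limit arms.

2

IC: δ(1−δ^K)/(1−δ) ≥ (31−20)/(20−6) = 11/14.
With δ = 7/10: need 1 − δ^K ≥ 11/14·(1−7/10)/(7/10), i.e. δ^K ≤ 0.6633.
Since (7/10)^1 = 0.7000 and (7/10)^2 = 0.4900, the smallest such K is 2.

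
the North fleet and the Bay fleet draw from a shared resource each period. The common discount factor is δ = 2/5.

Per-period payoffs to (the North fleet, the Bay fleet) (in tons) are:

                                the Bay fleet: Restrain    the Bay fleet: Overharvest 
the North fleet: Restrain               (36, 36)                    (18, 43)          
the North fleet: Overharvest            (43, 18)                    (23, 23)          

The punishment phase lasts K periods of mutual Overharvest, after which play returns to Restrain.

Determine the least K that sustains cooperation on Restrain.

Need Σ_{k=1}^{K} δ^k ≥ (43−36)/(36−23) = 0.5385 at δ = 2/5.
At K = 1 the sum is 0.4000 < 0.5385; at K = 2 it is 0.5600 ≥ 0.5385.
So the minimum punishment length is K = 2.

2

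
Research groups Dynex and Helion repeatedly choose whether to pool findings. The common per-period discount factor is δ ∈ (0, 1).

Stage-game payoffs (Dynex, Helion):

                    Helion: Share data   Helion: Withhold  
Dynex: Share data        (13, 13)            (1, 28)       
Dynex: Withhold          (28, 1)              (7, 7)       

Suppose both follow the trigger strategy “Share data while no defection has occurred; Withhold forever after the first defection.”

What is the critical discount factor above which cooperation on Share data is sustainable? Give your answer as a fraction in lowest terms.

5/7

Cooperation forever yields 13 each period: 13/(1−δ).
Deviating yields 28 once, then 7 forever: 28 + 7δ/(1−δ).
No profitable deviation requires 13/(1−δ) ≥ 28 + 7δ/(1−δ).
Multiplying by (1−δ): 13 ≥ 28(1−δ) + 7δ = 28 − 21δ.
So 21δ ≥ 15, i.e. δ ≥ 15/21 = 5/7.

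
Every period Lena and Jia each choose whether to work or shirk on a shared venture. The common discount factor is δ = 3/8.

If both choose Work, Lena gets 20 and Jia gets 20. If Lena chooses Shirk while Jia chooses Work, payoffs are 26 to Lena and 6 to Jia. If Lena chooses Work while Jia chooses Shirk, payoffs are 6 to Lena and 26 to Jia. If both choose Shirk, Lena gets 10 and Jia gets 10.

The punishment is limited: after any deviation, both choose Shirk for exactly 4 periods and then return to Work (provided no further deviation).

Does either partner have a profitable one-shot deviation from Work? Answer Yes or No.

Yes

Comparing payoff streams over the 5 periods until play realigns: cooperate → 20(1+δ+…+δ^4); deviate → 26 + 10(δ+…+δ^4).
Cooperation is sustained iff (20−10)(δ+…+δ^4) ≥ 26−20.
δ+…+δ^4 = 3/8·(1−(3/8)^4)/(1−3/8) = 0.5881, and (26−20)/(20−10) = 0.6000.
0.5881 < 0.6000, so cooperation is not sustainable.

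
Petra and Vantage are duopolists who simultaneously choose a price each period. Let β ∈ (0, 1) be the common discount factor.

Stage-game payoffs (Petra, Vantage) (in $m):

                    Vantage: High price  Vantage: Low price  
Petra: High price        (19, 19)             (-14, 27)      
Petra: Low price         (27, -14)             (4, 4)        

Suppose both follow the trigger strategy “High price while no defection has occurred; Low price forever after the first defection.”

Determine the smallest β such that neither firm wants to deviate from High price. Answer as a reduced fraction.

8/23

19/(1−β) ≥ 27 + 4β/(1−β)
19 ≥ 27 − 23β
β ≥ 8/23.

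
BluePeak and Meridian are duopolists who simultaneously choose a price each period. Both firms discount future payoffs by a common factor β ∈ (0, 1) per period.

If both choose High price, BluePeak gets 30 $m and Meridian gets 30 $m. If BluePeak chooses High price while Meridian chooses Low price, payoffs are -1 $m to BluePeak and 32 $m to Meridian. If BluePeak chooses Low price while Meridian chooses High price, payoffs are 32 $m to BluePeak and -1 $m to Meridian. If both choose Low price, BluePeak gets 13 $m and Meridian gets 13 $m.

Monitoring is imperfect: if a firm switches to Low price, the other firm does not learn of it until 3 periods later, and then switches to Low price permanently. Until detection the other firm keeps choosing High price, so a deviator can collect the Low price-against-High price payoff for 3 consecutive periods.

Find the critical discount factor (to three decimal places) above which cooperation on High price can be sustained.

0.472

A deviator earns 32 for 3 periods, then 13 forever; cooperating earns 30 forever. Multiplying the IC by (1−β):
30 ≥ 32(1−β^3) + 13β^3, so 19·β^3 ≥ 2 and β^3 ≥ 2/19.
β ≥ (2/19)^(1/3) ≈ 0.472.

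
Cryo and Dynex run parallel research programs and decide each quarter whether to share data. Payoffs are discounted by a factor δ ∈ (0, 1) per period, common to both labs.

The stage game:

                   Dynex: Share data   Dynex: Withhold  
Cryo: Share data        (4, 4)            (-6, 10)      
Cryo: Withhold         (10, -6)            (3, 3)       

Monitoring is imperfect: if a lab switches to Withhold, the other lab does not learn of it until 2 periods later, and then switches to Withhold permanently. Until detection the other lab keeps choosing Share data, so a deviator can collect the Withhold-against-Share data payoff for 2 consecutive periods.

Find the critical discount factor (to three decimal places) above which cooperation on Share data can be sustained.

Deviating for the 2 undetected periods gains 10−4 = 6 per period over cooperation, then loses 4−3 = 1 per period forever once punishment starts.
Gain: 6(1 + δ + … + δ^1); loss: 1·δ^2/(1−δ).
No profitable deviation ⇔ 6(1−δ^2) ≤ 1·δ^2, i.e. δ^2 ≥ 6/(6+1) = 6/7.
Hence δ ≥ (6/7)^(1/2) ≈ 0.926.

0.926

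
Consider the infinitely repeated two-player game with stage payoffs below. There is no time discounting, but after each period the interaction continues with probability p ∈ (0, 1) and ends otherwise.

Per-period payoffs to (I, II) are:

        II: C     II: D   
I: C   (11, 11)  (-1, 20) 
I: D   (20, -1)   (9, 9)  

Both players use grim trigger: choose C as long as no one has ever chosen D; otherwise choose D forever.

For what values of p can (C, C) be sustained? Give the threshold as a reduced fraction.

9/11

Expected cooperation value is 11 + p·11 + p²·11 + … = 11/(1−p); deviation gives 20 + p·9/(1−p).
11 ≥ 20(1−p) + 9p ⇒ 11p ≥ 9 ⇒ p ≥ 9/11.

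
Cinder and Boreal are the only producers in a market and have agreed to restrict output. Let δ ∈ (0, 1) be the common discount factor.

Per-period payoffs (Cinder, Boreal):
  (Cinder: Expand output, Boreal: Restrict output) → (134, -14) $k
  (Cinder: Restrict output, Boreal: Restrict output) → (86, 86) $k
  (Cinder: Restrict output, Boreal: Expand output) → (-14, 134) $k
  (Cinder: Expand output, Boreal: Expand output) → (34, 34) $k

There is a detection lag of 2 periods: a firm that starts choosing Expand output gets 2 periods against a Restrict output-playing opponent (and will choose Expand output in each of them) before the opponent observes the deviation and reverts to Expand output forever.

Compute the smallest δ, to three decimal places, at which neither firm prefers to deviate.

Deviating for the 2 undetected periods gains 134−86 = 48 per period over cooperation, then loses 86−34 = 52 per period forever once punishment starts.
Gain: 48(1 + δ + … + δ^1); loss: 52·δ^2/(1−δ).
No profitable deviation ⇔ 48(1−δ^2) ≤ 52·δ^2, i.e. δ^2 ≥ 48/(48+52) = 12/25.
Hence δ ≥ (12/25)^(1/2) ≈ 0.693.

0.693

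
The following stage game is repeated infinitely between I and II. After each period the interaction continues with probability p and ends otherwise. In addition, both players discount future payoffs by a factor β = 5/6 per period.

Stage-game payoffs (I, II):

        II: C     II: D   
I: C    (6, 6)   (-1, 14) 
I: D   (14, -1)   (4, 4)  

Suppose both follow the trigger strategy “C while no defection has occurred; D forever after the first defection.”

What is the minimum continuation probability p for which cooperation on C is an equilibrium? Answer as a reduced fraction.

24/25

With continuation probability p and discount β, the effective per-period discount factor is βp.
Grim-trigger IC: βp ≥ (14−6)/(14−4) = 4/5.
So p ≥ (4/5)/(5/6) = 24/25.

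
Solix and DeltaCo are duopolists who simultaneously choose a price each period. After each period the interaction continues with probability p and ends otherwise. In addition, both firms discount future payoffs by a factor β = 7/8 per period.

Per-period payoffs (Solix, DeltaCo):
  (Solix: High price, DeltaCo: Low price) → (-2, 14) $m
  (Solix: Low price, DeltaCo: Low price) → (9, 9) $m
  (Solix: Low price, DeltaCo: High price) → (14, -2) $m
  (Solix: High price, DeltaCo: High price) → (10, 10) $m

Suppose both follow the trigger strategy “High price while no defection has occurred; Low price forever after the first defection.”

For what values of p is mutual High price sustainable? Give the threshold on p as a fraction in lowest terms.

Expected continuation weight on next period's payoff is β·p = 7/8·p, which plays the role of the discount factor.
Cooperation requires 7/8·p ≥ (14−10)/(14−9) = 4/5, hence p ≥ 32/35.

32/35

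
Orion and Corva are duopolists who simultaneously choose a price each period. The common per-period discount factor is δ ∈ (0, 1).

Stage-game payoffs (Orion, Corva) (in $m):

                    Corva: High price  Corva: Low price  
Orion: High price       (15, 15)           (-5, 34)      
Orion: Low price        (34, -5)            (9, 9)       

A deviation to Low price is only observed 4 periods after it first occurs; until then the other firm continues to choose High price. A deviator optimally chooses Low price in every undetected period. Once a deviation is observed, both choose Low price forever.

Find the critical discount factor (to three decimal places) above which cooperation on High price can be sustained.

0.934

A deviator earns 34 for 4 periods, then 9 forever; cooperating earns 15 forever. Multiplying the IC by (1−δ):
15 ≥ 34(1−δ^4) + 9δ^4, so 25·δ^4 ≥ 19 and δ^4 ≥ 19/25.
δ ≥ (19/25)^(1/4) ≈ 0.934.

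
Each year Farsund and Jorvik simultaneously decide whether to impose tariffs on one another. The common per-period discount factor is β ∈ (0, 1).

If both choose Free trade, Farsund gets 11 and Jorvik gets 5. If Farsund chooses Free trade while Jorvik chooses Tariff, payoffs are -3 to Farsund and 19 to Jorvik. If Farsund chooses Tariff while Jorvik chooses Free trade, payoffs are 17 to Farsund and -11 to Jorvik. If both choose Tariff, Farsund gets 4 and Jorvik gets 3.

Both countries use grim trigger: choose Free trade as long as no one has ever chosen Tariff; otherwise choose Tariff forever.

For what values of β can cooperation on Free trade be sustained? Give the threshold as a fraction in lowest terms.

7/8

Farsund: cooperation gives 11 each period; deviation gives 17 once then 4 forever.
  11/(1−β) ≥ 17 + 4β/(1−β) ⇒ β ≥ 6/13.
Jorvik: cooperation gives 5 each period; deviation gives 19 once then 3 forever.
  β ≥ 14/16 = 7/8.
Both must hold, so the binding constraint is Jorvik's: β ≥ 7/8.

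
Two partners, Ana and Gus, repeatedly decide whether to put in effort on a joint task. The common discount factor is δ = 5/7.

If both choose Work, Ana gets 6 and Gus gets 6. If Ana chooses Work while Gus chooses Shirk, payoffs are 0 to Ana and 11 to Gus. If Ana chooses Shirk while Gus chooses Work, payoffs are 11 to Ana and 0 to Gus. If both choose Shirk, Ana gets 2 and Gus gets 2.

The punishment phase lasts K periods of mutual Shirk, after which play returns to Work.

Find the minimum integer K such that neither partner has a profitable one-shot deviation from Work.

No profitable deviation requires (6−2)(δ+…+δ^K) ≥ 11−6, i.e. δ+…+δ^K ≥ 5/4 ≈ 1.2500.
With δ = 5/7, the partial sums are K=1: 0.7143, K=2: 1.2245, K=3: 1.5889.
K = 3 is the first length at which the sum reaches 1.2500.

3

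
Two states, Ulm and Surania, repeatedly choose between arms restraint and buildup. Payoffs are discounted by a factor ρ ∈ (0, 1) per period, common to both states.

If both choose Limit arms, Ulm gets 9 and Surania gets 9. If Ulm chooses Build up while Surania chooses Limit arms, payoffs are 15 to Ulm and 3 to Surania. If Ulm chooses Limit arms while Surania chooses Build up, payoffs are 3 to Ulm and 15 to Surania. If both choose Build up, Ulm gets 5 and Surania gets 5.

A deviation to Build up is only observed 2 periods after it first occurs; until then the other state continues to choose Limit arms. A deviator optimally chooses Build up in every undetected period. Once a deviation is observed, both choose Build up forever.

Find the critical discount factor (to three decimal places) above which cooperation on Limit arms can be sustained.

0.775

The best deviation is to choose Build up for all 2 undetected periods, earning 15 each, then 5 forever once detected.
Deviation value: 15(1−ρ^2)/(1−ρ) + 5ρ^2/(1−ρ); cooperation value: 9/(1−ρ).
IC: 9 ≥ 15(1−ρ^2) + 5ρ^2 = 15 − 10ρ^2.
So ρ^2 ≥ 6/10 = 3/5, giving ρ ≥ (3/5)^(1/2) ≈ 0.775.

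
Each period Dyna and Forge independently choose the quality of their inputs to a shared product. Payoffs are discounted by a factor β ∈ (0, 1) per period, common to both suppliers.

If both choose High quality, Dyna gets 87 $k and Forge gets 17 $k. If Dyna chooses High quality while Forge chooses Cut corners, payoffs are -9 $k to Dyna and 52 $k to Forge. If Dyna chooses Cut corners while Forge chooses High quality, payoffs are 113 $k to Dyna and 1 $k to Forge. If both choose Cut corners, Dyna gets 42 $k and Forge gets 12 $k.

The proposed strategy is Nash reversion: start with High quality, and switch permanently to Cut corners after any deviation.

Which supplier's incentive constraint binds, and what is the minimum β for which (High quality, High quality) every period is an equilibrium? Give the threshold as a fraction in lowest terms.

Forge; β ≥ 7/8

Dyna: cooperation gives 87 each period; deviation gives 113 once then 42 forever.
  87/(1−β) ≥ 113 + 42β/(1−β) ⇒ β ≥ 26/71.
Forge: cooperation gives 17 each period; deviation gives 52 once then 12 forever.
  β ≥ 35/40 = 7/8.
Both must hold, so the binding constraint is Forge's: β ≥ 7/8.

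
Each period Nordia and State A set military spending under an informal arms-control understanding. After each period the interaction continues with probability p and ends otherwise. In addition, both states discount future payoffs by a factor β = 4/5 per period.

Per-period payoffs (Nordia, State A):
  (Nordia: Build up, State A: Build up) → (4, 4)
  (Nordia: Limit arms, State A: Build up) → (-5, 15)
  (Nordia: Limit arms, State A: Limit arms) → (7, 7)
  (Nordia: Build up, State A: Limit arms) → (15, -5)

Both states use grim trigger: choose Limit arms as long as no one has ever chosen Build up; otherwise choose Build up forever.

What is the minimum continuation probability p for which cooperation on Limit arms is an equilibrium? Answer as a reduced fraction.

10/11

With continuation probability p and discount β, the effective per-period discount factor is βp.
Grim-trigger IC: βp ≥ (15−7)/(15−4) = 8/11.
So p ≥ (8/11)/(4/5) = 10/11.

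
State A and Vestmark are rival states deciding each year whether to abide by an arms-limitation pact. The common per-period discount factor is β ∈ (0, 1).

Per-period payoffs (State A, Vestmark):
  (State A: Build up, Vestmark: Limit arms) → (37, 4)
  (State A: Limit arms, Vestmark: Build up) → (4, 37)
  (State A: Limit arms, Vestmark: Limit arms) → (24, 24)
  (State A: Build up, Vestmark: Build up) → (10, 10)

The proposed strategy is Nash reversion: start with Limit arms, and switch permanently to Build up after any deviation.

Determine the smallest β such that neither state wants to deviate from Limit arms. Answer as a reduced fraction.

24/(1−β) ≥ 37 + 10β/(1−β)
24 ≥ 37 − 27β
β ≥ 13/27.

13/27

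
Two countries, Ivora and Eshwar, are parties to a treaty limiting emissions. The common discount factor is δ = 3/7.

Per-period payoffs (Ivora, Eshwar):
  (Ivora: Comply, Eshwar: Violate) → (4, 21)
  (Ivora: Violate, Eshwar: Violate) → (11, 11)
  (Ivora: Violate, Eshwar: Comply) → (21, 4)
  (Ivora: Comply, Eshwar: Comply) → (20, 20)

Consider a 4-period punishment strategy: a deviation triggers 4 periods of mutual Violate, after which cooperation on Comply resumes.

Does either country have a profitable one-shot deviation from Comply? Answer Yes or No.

Comparing payoff streams over the 5 periods until play realigns: cooperate → 20(1+δ+…+δ^4); deviate → 21 + 11(δ+…+δ^4).
Cooperation is sustained iff (20−11)(δ+…+δ^4) ≥ 21−20.
δ+…+δ^4 = 3/7·(1−(3/7)^4)/(1−3/7) = 0.7247, and (21−20)/(20−11) = 0.1111.
0.7247 ≥ 0.1111, so cooperation is sustainable.

No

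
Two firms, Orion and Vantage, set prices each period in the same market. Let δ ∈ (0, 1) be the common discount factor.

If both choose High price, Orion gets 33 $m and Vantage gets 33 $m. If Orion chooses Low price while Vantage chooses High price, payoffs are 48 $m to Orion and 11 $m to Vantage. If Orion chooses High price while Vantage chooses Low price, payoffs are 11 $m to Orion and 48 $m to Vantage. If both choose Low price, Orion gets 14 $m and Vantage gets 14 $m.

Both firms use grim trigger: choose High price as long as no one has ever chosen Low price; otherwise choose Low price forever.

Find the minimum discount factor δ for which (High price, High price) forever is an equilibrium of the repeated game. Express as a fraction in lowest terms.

15/34

Cooperation forever yields 33 each period: 33/(1−δ).
Deviating yields 48 once, then 14 forever: 48 + 14δ/(1−δ).
No profitable deviation requires 33/(1−δ) ≥ 48 + 14δ/(1−δ).
Multiplying by (1−δ): 33 ≥ 48(1−δ) + 14δ = 48 − 34δ.
So 34δ ≥ 15, i.e. δ ≥ 15/34.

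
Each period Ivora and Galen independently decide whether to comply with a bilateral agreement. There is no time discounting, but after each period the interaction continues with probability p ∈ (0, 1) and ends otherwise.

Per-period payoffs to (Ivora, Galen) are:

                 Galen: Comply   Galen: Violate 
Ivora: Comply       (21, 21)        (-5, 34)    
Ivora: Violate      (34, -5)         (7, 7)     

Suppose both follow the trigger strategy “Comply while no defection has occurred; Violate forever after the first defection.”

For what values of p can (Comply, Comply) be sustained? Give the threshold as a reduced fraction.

Expected cooperation value is 21 + p·21 + p²·21 + … = 21/(1−p); deviation gives 34 + p·7/(1−p).
21 ≥ 34(1−p) + 7p ⇒ 27p ≥ 13 ⇒ p ≥ 13/27.

13/27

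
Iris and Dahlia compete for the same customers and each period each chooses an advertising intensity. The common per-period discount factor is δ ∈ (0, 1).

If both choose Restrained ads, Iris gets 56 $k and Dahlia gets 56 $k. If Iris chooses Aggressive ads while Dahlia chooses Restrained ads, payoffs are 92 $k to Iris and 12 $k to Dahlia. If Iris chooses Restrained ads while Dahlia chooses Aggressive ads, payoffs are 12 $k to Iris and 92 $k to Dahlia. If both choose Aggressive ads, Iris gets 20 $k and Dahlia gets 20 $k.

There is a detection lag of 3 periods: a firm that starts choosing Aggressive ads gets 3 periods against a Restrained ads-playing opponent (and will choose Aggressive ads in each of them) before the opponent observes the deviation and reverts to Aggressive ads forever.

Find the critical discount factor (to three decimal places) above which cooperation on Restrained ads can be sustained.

0.794

Deviating for the 3 undetected periods gains 92−56 = 36 per period over cooperation, then loses 56−20 = 36 per period forever once punishment starts.
Gain: 36(1 + δ + … + δ^2); loss: 36·δ^3/(1−δ).
No profitable deviation ⇔ 36(1−δ^3) ≤ 36·δ^3, i.e. δ^3 ≥ 36/(36+36) = 1/2.
Hence δ ≥ (1/2)^(1/3) ≈ 0.794.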